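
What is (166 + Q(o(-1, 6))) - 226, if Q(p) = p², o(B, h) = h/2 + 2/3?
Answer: -419/9 ≈ -46.556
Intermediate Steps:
o(B, h) = ⅔ + h/2 (o(B, h) = h*(½) + 2*(⅓) = h/2 + ⅔ = ⅔ + h/2)
(166 + Q(o(-1, 6))) - 226 = (166 + (⅔ + (½)*6)²) - 226 = (166 + (⅔ + 3)²) - 226 = (166 + (11/3)²) - 226 = (166 + 121/9) - 226 = 1615/9 - 226 = -419/9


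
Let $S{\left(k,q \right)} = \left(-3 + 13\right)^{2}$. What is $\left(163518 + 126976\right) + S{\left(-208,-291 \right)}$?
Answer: $290594$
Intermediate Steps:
$S{\left(k,q \right)} = 100$ ($S{\left(k,q \right)} = 10^{2} = 100$)
$\left(163518 + 126976\right) + S{\left(-208,-291 \right)} = \left(163518 + 126976\right) + 100 = 290494 + 100 = 290594$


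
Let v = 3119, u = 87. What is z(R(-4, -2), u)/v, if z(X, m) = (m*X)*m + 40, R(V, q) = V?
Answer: -30236/3119 ≈ -9.6941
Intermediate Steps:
z(X, m) = 40 + X*m² (z(X, m) = (X*m)*m + 40 = X*m² + 40 = 40 + X*m²)
z(R(-4, -2), u)/v = (40 - 4*87²)/3119 = (40 - 4*7569)*(1/3119) = (40 - 30276)*(1/3119) = -30236*1/3119 = -30236/3119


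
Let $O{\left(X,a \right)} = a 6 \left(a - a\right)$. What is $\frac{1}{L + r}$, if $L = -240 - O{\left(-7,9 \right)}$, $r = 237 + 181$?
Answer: $\frac{1}{178} \approx 0.005618$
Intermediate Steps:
$O{\left(X,a \right)} = 0$ ($O{\left(X,a \right)} = 6 a 0 = 0$)
$r = 418$
$L = -240$ ($L = -240 - 0 = -240 + 0 = -240$)
$\frac{1}{L + r} = \frac{1}{-240 + 418} = \frac{1}{178}$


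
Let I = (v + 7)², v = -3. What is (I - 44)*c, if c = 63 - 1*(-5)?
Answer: -1904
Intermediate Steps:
I = 16 (I = (-3 + 7)² = 4² = 16)
c = 68 (c = 63 + 5 = 68)
(I - 44)*c = (16 - 44)*68 = -28*68 = -1904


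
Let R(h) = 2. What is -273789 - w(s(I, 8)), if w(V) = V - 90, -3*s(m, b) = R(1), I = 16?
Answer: -821095/3 ≈ -2.7370e+5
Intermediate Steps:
s(m, b) = -⅔ (s(m, b) = -⅓*2 = -⅔)
w(V) = -90 + V
-273789 - w(s(I, 8)) = -273789 - (-90 - ⅔) = -273789 - 1*(-272/3) = -273789 + 272/3 = -821095/3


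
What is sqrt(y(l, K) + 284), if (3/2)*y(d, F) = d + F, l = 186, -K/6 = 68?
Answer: 2*sqrt(34) ≈ 11.662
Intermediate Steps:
K = -408 (K = -6*68 = -408)
y(d, F) = 2*F/3 + 2*d/3 (y(d, F) = 2*(d + F)/3 = 2*(F + d)/3 = 2*F/3 + 2*d/3)
sqrt(y(l, K) + 284) = sqrt(((2/3)*(-408) + (2/3)*186) + 284) = sqrt((-272 + 124) + 284) = sqrt(-148 + 284) = sqrt(136) = 2*sqrt(34)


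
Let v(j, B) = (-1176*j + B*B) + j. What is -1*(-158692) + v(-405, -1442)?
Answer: 2713931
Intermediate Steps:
v(j, B) = B**2 - 1175*j (v(j, B) = (-1176*j + B**2) + j = (B**2 - 1176*j) + j = B**2 - 1175*j)
-1*(-158692) + v(-405, -1442) = -1*(-158692) + ((-1442)**2 - 1175*(-405)) = 158692 + (2079364 + 475875) = 158692 + 2555239 = 2713931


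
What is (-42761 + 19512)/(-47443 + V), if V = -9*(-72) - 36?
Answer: 23249/46831 ≈ 0.49644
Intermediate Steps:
V = 612 (V = 648 - 36 = 612)
(-42761 + 19512)/(-47443 + V) = (-42761 + 19512)/(-47443 + 612) = -23249/(-46831) = -23249*(-1/46831) = 23249/46831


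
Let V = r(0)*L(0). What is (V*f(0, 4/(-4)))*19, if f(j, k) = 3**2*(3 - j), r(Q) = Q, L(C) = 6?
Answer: 0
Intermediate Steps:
V = 0 (V = 0*6 = 0)
f(j, k) = 27 - 9*j (f(j, k) = 9*(3 - j) = 27 - 9*j)
(V*f(0, 4/(-4)))*19 = (0*(27 - 9*0))*19 = (0*(27 + 0))*19 = (0*27)*19 = 0*19 = 0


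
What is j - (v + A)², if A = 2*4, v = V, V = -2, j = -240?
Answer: -276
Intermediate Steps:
v = -2
A = 8
j - (v + A)² = -240 - (-2 + 8)² = -240 - 1*6² = -240 - 1*36 = -240 - 36 = -276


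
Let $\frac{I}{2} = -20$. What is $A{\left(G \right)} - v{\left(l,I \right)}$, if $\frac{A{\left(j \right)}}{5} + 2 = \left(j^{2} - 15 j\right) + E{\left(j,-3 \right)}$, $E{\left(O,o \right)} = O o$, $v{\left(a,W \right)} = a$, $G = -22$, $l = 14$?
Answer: $4376$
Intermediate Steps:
$I = -40$ ($I = 2 \left(-20\right) = -40$)
$A{\left(j \right)} = -10 - 90 j + 5 j^{2}$ ($A{\left(j \right)} = -10 + 5 \left(\left(j^{2} - 15 j\right) + j \left(-3\right)\right) = -10 + 5 \left(\left(j^{2} - 15 j\right) - 3 j\right) = -10 + 5 \left(j^{2} - 18 j\right) = -10 + \left(- 90 j + 5 j^{2}\right) = -10 - 90 j + 5 j^{2}$)
$A{\left(G \right)} - v{\left(l,I \right)} = \left(-10 - -1980 + 5 \left(-22\right)^{2}\right) - 14 = \left(-10 + 1980 + 5 \cdot 484\right) - 14 = \left(-10 + 1980 + 2420\right) - 14 = 4390 - 14 = 4376$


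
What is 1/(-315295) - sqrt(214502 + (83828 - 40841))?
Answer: -1/315295 - sqrt(257489) ≈ -507.43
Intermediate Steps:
1/(-315295) - sqrt(214502 + (83828 - 40841)) = -1/315295 - sqrt(214502 + 42987) = -1/315295 - sqrt(257489)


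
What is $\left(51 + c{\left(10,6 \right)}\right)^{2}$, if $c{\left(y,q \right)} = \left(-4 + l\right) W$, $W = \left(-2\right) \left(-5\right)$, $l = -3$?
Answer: $361$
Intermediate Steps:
$W = 10$
$c{\left(y,q \right)} = -70$ ($c{\left(y,q \right)} = \left(-4 - 3\right) 10 = \left(-7\right) 10 = -70$)
$\left(51 + c{\left(10,6 \right)}\right)^{2} = \left(51 - 70\right)^{2} = \left(-19\right)^{2} = 361$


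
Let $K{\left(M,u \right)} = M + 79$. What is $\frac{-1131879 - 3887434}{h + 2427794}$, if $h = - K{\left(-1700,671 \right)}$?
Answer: $- \frac{5019313}{2429415} \approx -2.0661$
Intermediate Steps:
$K{\left(M,u \right)} = 79 + M$
$h = 1621$ ($h = - (79 - 1700) = \left(-1\right) \left(-1621\right) = 1621$)
$\frac{-1131879 - 3887434}{h + 2427794} = \frac{-1131879 - 3887434}{1621 + 2427794} = - \frac{5019313}{2429415}$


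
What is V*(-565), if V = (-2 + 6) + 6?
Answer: -5650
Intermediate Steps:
V = 10 (V = 4 + 6 = 10)
V*(-565) = 10*(-565) = -5650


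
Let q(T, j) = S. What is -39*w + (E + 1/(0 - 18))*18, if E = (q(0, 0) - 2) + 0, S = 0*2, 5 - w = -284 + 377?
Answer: 3395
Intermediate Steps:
w = -88 (w = 5 - (-284 + 377) = 5 - 1*93 = 5 - 93 = -88)
S = 0
q(T, j) = 0
E = -2 (E = (0 - 2) + 0 = -2 + 0 = -2)
-39*w + (E + 1/(0 - 18))*18 = -39*(-88) + (-2 + 1/(0 - 18))*18 = 3432 + (-2 + 1/(-18))*18 = 3432 + (-2 - 1/18)*18 = 3432 - 37/18*18 = 3432 - 37 = 3395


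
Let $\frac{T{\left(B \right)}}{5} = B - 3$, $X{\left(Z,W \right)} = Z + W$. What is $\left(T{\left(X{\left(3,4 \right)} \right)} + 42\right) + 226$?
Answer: $288$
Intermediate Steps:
$X{\left(Z,W \right)} = W + Z$
$T{\left(B \right)} = -15 + 5 B$ ($T{\left(B \right)} = 5 \left(B - 3\right) = 5 \left(-3 + B\right) = -15 + 5 B$)
$\left(T{\left(X{\left(3,4 \right)} \right)} + 42\right) + 226 = \left(\left(-15 + 5 \left(4 + 3\right)\right) + 42\right) + 226 = \left(\left(-15 + 5 \cdot 7\right) + 42\right) + 226 = \left(\left(-15 + 35\right) + 42\right) + 226 = \left(20 + 42\right) + 226 = 62 + 226 = 288$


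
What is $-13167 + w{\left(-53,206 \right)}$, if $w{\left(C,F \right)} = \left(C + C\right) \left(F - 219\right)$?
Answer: $-11789$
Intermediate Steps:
$w{\left(C,F \right)} = 2 C \left(-219 + F\right)$
$-13167 + w{\left(-53,206 \right)} = -13167 + 2 \left(-53\right) \left(-219 + 206\right) = -13167 + 2 \left(-53\right) \left(-13\right) = -13167 + 1378 = -11789$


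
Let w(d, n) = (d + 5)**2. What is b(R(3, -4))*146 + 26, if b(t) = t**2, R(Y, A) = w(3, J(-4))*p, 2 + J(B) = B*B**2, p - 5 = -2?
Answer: 5382170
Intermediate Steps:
p = 3 (p = 5 - 2 = 3)
J(B) = -2 + B**3 (J(B) = -2 + B*B**2 = -2 + B**3)
w(d, n) = (5 + d)**2
R(Y, A) = 192 (R(Y, A) = (5 + 3)**2*3 = 8**2*3 = 64*3 = 192)
b(R(3, -4))*146 + 26 = 192**2*146 + 26 = 36864*146 + 26 = 5382144 + 26 = 5382170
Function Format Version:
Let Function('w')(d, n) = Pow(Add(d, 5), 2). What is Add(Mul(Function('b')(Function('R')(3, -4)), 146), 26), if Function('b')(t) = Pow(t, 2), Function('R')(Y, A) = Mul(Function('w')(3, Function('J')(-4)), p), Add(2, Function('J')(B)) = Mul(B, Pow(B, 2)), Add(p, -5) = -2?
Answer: 5382170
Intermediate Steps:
p = 3 (p = Add(5, -2) = 3)
Function('J')(B) = Add(-2, Pow(B, 3)) (Function('J')(B) = Add(-2, Mul(B, Pow(B, 2))) = Add(-2, Pow(B, 3)))
Function('w')(d, n) = Pow(Add(5, d), 2)
Function('R')(Y, A) = 192 (Function('R')(Y, A) = Mul(Pow(Add(5, 3), 2), 3) = Mul(Pow(8, 2), 3) = Mul(64, 3) = 192)
Add(Mul(Function('b')(Function('R')(3, -4)), 146), 26) = Add(Mul(Pow(192, 2), 146), 26) = Add(Mul(36864, 146), 26) = Add(5382144, 26) = 5382170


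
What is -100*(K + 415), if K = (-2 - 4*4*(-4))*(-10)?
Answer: 20500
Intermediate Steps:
K = -620 (K = (-2 - 16*(-4))*(-10) = (-2 + 64)*(-10) = 62*(-10) = -620)
-100*(K + 415) = -100*(-620 + 415) = -100*(-205) = 20500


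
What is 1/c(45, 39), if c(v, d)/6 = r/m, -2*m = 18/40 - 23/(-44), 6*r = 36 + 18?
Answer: -107/11880 ≈ -0.0090067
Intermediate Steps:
r = 9 (r = (36 + 18)/6 = (⅙)*54 = 9)
m = -107/220 (m = -(18/40 - 23/(-44))/2 = -(18*(1/40) - 23*(-1/44))/2 = -(9/20 + 23/44)/2 = -½*107/110 = -107/220 ≈ -0.48636)
c(v, d) = -11880/107 (c(v, d) = 6*(9/(-107/220)) = 6*(9*(-220/107)) = 6*(-1980/107) = -11880/107)
1/c(45, 39) = 1/(-11880/107) = -107/11880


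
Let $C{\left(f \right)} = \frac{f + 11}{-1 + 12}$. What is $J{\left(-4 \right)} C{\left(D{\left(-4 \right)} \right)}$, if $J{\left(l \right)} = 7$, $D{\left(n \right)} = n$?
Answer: $\frac{49}{11} \approx 4.4545$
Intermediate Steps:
$C{\left(f \right)} = 1 + \frac{f}{11}$ ($C{\left(f \right)} = \frac{11 + f}{11} = \left(11 + f\right) \frac{1}{11} = 1 + \frac{f}{11}$)
$J{\left(-4 \right)} C{\left(D{\left(-4 \right)} \right)} = 7 \left(1 + \frac{1}{11} \left(-4\right)\right) = 7 \left(1 - \frac{4}{11}\right) = 7 \cdot \frac{7}{11} = \frac{49}{11}$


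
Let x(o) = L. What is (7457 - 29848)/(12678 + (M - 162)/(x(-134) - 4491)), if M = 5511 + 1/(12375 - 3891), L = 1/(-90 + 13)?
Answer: -9384500156736/5313095244601 ≈ -1.7663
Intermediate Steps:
L = -1/77 (L = 1/(-77) = -1/77 ≈ -0.012987)
M = 46755325/8484 (M = 5511 + 1/8484 = 46755325/8484 ≈ 5511.0)
x(o) = -1/77
(7457 - 29848)/(12678 + (M - 162)/(x(-134) - 4491)) = (7457 - 29848)/(12678 + (46755325/8484 - 162)/(-1/77 - 4491)) = -22391/(12678 + 45380917/(8484*(-345808/77))) = -22391/(12678 + (45380917/8484)*(-77/345808)) = -22391/(12678 - 499190087/419119296) = -22391/5313095244601/419119296 = -22391*419119296/5313095244601 = -9384500156736/5313095244601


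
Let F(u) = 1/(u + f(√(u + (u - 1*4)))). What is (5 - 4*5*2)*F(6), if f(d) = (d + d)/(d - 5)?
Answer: -1505/194 - 175*√2/97 ≈ -10.309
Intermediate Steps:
f(d) = 2*d/(-5 + d) (f(d) = (2*d)/(-5 + d) = 2*d/(-5 + d))
F(u) = 1/(u + 2*√(-4 + 2*u)/(-5 + √(-4 + 2*u))) (F(u) = 1/(u + 2*√(u + (u - 1*4))/(-5 + √(u + (u - 1*4)))) = 1/(u + 2*√(u + (u - 4))/(-5 + √(u + (u - 4)))) = 1/(u + 2*√(u + (-4 + u))/(-5 + √(u + (-4 + u)))) = 1/(u + 2*√(-4 + 2*u)/(-5 + √(-4 + 2*u))))
(5 - 4*5*2)*F(6) = (5 - 4*5*2)*((-5 + √(-4 + 2*6))/(6*(-5 + √2*√(-2 + 6)) + 2*√2*√(-2 + 6))) = (5 - 20*2)*((-5 + √(-4 + 12))/(6*(-5 + √2*√4) + 2*√2*√4)) = (5 - 40)*((-5 + √8)/(6*(-5 + √2*2) + 2*√2*2)) = -35*(-5 + 2*√2)/(6*(-5 + 2*√2) + 4*√2) = -35*(-5 + 2*√2)/((-30 + 12*√2) + 4*√2) = -35*(-5 + 2*√2)/(-30 + 16*√2)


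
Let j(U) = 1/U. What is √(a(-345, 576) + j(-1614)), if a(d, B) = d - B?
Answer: I*√2399202930/1614 ≈ 30.348*I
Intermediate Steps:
√(a(-345, 576) + j(-1614)) = √((-345 - 1*576) + 1/(-1614)) = √((-345 - 576) - 1/1614) = √(-921 - 1/1614) = √(-1486495/1614) = I*√2399202930/1614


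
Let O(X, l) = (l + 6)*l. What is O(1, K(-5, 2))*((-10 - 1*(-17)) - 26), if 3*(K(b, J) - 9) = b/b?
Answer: -24472/9 ≈ -2719.1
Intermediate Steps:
K(b, J) = 28/3 (K(b, J) = 9 + (b/b)/3 = 9 + (⅓)*1 = 9 + ⅓ = 28/3)
O(X, l) = l*(6 + l) (O(X, l) = (6 + l)*l = l*(6 + l))
O(1, K(-5, 2))*((-10 - 1*(-17)) - 26) = (28*(6 + 28/3)/3)*((-10 - 1*(-17)) - 26) = ((28/3)*(46/3))*((-10 + 17) - 26) = 1288*(7 - 26)/9 = (1288/9)*(-19) = -24472/9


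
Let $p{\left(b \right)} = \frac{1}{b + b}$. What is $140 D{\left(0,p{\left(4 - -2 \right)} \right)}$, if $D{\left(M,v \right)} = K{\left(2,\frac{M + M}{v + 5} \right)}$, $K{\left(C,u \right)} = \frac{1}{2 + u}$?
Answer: $70$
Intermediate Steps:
$p{\left(b \right)} = \frac{1}{2 b}$
$D{\left(M,v \right)} = \frac{1}{2 + \frac{2 M}{5 + v}}$ ($D{\left(M,v \right)} = \frac{1}{2 + \frac{M + M}{v + 5}} = \frac{1}{2 + \frac{2 M}{5 + v}}$)
$140 D{\left(0,p{\left(4 - -2 \right)} \right)} = 140 \frac{5 + \frac{1}{2 \left(4 - -2\right)}}{2 \left(5 + 0 + \frac{1}{2 \left(4 - -2\right)}\right)} = 140 \frac{5 + \frac{1}{2 \left(4 + 2\right)}}{2 \left(5 + 0 + \frac{1}{2 \left(4 + 2\right)}\right)} = 140 \frac{5 + \frac{1}{2 \cdot 6}}{2 \left(5 + 0 + \frac{1}{2 \cdot 6}\right)} = 140 \frac{5 + \frac{1}{2} \cdot \frac{1}{6}}{2 \left(5 + 0 + \frac{1}{2} \cdot \frac{1}{6}\right)} = 140 \frac{5 + \frac{1}{12}}{2 \left(5 + 0 + \frac{1}{12}\right)} = 140 \cdot \frac{1}{2} \frac{1}{\frac{61}{12}} \cdot \frac{61}{12} = 140 \cdot \frac{1}{2} \cdot \frac{12}{61} \cdot \frac{61}{12} = 140 \cdot \frac{1}{2} = 70$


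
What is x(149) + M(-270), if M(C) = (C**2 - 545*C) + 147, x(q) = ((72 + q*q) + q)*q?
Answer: 3561075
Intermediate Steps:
x(q) = q*(72 + q + q**2) (x(q) = ((72 + q**2) + q)*q = (72 + q + q**2)*q = q*(72 + q + q**2))
M(C) = 147 + C**2 - 545*C
x(149) + M(-270) = 149*(72 + 149 + 149**2) + (147 + (-270)**2 - 545*(-270)) = 149*(72 + 149 + 22201) + (147 + 72900 + 147150) = 149*22422 + 220197 = 3340878 + 220197 = 3561075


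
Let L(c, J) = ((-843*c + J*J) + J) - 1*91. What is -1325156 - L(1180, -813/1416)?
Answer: -73591070329/222784 ≈ -3.3033e+5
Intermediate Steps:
L(c, J) = -91 + J + J² - 843*c (L(c, J) = ((-843*c + J²) + J) - 91 = ((J² - 843*c) + J) - 91 = (J + J² - 843*c) - 91 = -91 + J + J² - 843*c)
-1325156 - L(1180, -813/1416) = -1325156 - (-91 - 813/1416 + (-813/1416)² - 843*1180) = -1325156 - (-91 - 813*1/1416 + (-813*1/1416)² - 994740) = -1325156 - (-91 - 271/472 + (-271/472)² - 994740) = -1325156 - (-91 - 271/472 + 73441/222784 - 994740) = -1325156 - 1*(-221632483975/222784) = -1325156 + 221632483975/222784 = -73591070329/222784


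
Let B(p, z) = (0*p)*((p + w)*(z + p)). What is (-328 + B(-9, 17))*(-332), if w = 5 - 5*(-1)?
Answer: 108896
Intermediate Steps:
w = 10 (w = 5 + 5 = 10)
B(p, z) = 0 (B(p, z) = (0*p)*((p + 10)*(z + p)) = 0*((10 + p)*(p + z)) = 0)
(-328 + B(-9, 17))*(-332) = (-328 + 0)*(-332) = -328*(-332) = 108896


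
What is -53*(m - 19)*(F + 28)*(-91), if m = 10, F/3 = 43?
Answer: -6814899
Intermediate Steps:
F = 129 (F = 3*43 = 129)
-53*(m - 19)*(F + 28)*(-91) = -53*(10 - 19)*(129 + 28)*(-91) = -(-477)*157*(-91) = -53*(-1413)*(-91) = 74889*(-91) = -6814899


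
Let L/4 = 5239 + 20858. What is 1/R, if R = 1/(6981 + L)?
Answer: 111369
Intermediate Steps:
L = 104388 (L = 4*(5239 + 20858) = 4*26097 = 104388)
R = 1/111369 (R = 1/(6981 + 104388) = 1/111369 ≈ 8.9792e-6)
1/R = 1/(1/111369) = 111369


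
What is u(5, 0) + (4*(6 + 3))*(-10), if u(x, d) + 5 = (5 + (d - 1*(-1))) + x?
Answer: -354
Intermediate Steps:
u(x, d) = 1 + d + x (u(x, d) = -5 + ((5 + (d - 1*(-1))) + x) = -5 + ((5 + (d + 1)) + x) = -5 + ((5 + (1 + d)) + x) = -5 + ((6 + d) + x) = -5 + (6 + d + x) = 1 + d + x)
u(5, 0) + (4*(6 + 3))*(-10) = (1 + 0 + 5) + (4*(6 + 3))*(-10) = 6 + (4*9)*(-10) = 6 + 36*(-10) = 6 - 360 = -354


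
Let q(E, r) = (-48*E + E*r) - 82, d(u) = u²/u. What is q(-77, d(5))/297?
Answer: 3229/297 ≈ 10.872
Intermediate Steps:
d(u) = u
q(E, r) = -82 - 48*E + E*r
q(-77, d(5))/297 = (-82 - 48*(-77) - 77*5)/297 = (-82 + 3696 - 385)*(1/297) = 3229*(1/297) = 3229/297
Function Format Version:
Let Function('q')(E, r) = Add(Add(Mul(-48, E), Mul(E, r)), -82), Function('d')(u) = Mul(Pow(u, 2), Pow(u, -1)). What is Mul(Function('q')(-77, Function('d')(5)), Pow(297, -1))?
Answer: Rational(3229, 297) ≈ 10.872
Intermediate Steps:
Function('d')(u) = u
Function('q')(E, r) = Add(-82, Mul(-48, E), Mul(E, r))
Mul(Function('q')(-77, Function('d')(5)), Pow(297, -1)) = Mul(Add(-82, Mul(-48, -77), Mul(-77, 5)), Pow(297, -1)) = Mul(Add(-82, 3696, -385), Rational(1, 297)) = Mul(3229, Rational(1, 297)) = Rational(3229, 297)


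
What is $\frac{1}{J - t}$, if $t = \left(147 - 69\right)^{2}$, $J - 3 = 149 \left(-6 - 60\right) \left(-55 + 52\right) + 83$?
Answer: $\frac{1}{23504} \approx 4.2546 \cdot 10^{-5}$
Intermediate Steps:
$J = 29588$ ($J = 3 + \left(149 \left(-6 - 60\right) \left(-55 + 52\right) + 83\right) = 3 + \left(149 \left(\left(-66\right) \left(-3\right)\right) + 83\right) = 3 + \left(149 \cdot 198 + 83\right) = 3 + \left(29502 + 83\right) = 3 + 29585 = 29588$)
$t = 6084$ ($t = 78^{2} = 6084$)
$\frac{1}{J - t} = \frac{1}{29588 - 6084} = \frac{1}{23504}$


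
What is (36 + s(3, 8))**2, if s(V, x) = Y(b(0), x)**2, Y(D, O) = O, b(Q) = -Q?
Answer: 10000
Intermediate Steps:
s(V, x) = x**2
(36 + s(3, 8))**2 = (36 + 8**2)**2 = (36 + 64)**2 = 100**2 = 10000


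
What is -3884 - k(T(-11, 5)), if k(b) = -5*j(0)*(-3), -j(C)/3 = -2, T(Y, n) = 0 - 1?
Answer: -3974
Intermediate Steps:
T(Y, n) = -1
j(C) = 6 (j(C) = -3*(-2) = 6)
k(b) = 90 (k(b) = -5*6*(-3) = -30*(-3) = 90)
-3884 - k(T(-11, 5)) = -3884 - 1*90 = -3884 - 90 = -3974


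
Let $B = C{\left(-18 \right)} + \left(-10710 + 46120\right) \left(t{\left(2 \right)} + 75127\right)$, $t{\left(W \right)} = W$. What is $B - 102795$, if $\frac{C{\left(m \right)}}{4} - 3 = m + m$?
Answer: $2660214963$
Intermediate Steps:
$C{\left(m \right)} = 12 + 8 m$ ($C{\left(m \right)} = 12 + 4 \left(m + m\right) = 12 + 4 \cdot 2 m = 12 + 8 m$)
$B = 2660317758$ ($B = \left(12 + 8 \left(-18\right)\right) + \left(-10710 + 46120\right) \left(2 + 75127\right) = \left(12 - 144\right) + 35410 \cdot 75129 = -132 + 2660317890 = 2660317758$)
$B - 102795 = 2660317758 - 102795 = 2660214963$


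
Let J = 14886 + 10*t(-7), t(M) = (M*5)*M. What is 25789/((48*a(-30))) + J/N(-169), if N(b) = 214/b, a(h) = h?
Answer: -2112203903/154080 ≈ -13708.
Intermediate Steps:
t(M) = 5*M² (t(M) = (5*M)*M = 5*M²)
J = 17336 (J = 14886 + 10*(5*(-7)²) = 14886 + 10*(5*49) = 14886 + 10*245 = 14886 + 2450 = 17336)
25789/((48*a(-30))) + J/N(-169) = 25789/((48*(-30))) + 17336/((214/(-169))) = 25789/(-1440) + 17336/((214*(-1/169))) = 25789*(-1/1440) + 17336/(-214/169) = -25789/1440 + 17336*(-169/214) = -25789/1440 - 1464892/107 = -2112203903/154080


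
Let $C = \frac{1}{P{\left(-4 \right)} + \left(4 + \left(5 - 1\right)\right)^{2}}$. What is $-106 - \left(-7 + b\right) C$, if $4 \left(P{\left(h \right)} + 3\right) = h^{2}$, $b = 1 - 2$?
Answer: $- \frac{6882}{65} \approx -105.88$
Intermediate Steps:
$b = -1$
$P{\left(h \right)} = -3 + \frac{h^{2}}{4}$
$C = \frac{1}{65}$ ($C = \frac{1}{\left(-3 + \frac{\left(-4\right)^{2}}{4}\right) + \left(4 + \left(5 - 1\right)\right)^{2}} = \frac{1}{\left(-3 + \frac{1}{4} \cdot 16\right) + \left(4 + 4\right)^{2}} = \frac{1}{\left(-3 + 4\right) + 8^{2}} = \frac{1}{1 + 64} = \frac{1}{65} \approx 0.015385$)
$-106 - \left(-7 + b\right) C = -106 - \left(-7 - 1\right) \frac{1}{65} = -106 - \left(-8\right) \frac{1}{65} = -106 - - \frac{8}{65} = -106 + \frac{8}{65} = - \frac{6882}{65}$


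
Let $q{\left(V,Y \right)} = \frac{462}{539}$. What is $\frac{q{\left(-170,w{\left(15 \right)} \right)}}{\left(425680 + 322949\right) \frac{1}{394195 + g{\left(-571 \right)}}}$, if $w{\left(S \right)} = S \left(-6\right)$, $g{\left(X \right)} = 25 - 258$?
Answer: $\frac{787924}{1746801} \approx 0.45107$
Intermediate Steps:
$g{\left(X \right)} = -233$ ($g{\left(X \right)} = 25 - 258 = -233$)
$w{\left(S \right)} = - 6 S$
$q{\left(V,Y \right)} = \frac{6}{7}$ ($q{\left(V,Y \right)} = 462 \cdot \frac{1}{539} = \frac{6}{7}$)
$\frac{q{\left(-170,w{\left(15 \right)} \right)}}{\left(425680 + 322949\right) \frac{1}{394195 + g{\left(-571 \right)}}} = \frac{6}{7 \frac{425680 + 322949}{394195 - 233}} = \frac{6}{7 \cdot \frac{748629}{393962}} = \frac{6}{7} \cdot \frac{393962}{748629} = \frac{787924}{1746801}$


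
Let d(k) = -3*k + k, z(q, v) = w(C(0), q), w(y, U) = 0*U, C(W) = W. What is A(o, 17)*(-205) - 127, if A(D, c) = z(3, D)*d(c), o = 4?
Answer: -127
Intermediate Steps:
w(y, U) = 0
z(q, v) = 0
d(k) = -2*k
A(D, c) = 0 (A(D, c) = 0*(-2*c) = 0)
A(o, 17)*(-205) - 127 = 0*(-205) - 127 = 0 - 127 = -127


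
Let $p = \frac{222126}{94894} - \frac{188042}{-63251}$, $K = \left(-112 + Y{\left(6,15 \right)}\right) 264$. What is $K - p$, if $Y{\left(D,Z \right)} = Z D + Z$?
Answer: $- \frac{5561924598643}{3001070197} \approx -1853.3$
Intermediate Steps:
$Y{\left(D,Z \right)} = Z + D Z$ ($Y{\left(D,Z \right)} = D Z + Z = Z + D Z$)
$K = -1848$ ($K = \left(-112 + 15 \left(1 + 6\right)\right) 264 = \left(-112 + 15 \cdot 7\right) 264 = \left(-112 + 105\right) 264 = \left(-7\right) 264 = -1848$)
$p = \frac{15946874587}{3001070197}$ ($p = 222126 \cdot \frac{1}{94894} - - \frac{188042}{63251} = \frac{111063}{47447} + \frac{188042}{63251} = \frac{15946874587}{3001070197} \approx 5.3137$)
$K - p = -1848 - \frac{15946874587}{3001070197} = - \frac{5561924598643}{3001070197}$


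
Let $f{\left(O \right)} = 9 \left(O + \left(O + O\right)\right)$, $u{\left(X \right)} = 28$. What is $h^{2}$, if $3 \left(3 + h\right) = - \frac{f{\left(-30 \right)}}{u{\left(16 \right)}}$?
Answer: $\frac{8649}{196} \approx 44.128$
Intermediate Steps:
$f{\left(O \right)} = 27 O$ ($f{\left(O \right)} = 9 \left(O + 2 O\right) = 9 \cdot 3 O = 27 O$)
$h = \frac{93}{14}$ ($h = -3 + \frac{\left(-1\right) \frac{27 \left(-30\right)}{28}}{3} = -3 + \frac{\left(-1\right) \left(\left(-810\right) \frac{1}{28}\right)}{3} = -3 + \frac{\left(-1\right) \left(- \frac{405}{14}\right)}{3} = -3 + \frac{1}{3} \cdot \frac{405}{14} = -3 + \frac{135}{14} = \frac{93}{14} \approx 6.6429$)
$h^{2} = \left(\frac{93}{14}\right)^{2} = \frac{8649}{196}$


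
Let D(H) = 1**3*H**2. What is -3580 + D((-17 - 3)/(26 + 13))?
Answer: -5444780/1521 ≈ -3579.7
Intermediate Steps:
D(H) = H**2 (D(H) = 1*H**2 = H**2)
-3580 + D((-17 - 3)/(26 + 13)) = -3580 + ((-17 - 3)/(26 + 13))**2 = -3580 + (-20/39)**2 = -3580 + 400/1521 = -5444780/1521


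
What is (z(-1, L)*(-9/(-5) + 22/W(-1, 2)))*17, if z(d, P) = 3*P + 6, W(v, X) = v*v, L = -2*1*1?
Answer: 0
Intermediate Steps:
L = -2 (L = -2*1 = -2)
W(v, X) = v**2
z(d, P) = 6 + 3*P
(z(-1, L)*(-9/(-5) + 22/W(-1, 2)))*17 = ((6 + 3*(-2))*(-9/(-5) + 22/((-1)**2)))*17 = ((6 - 6)*(-9*(-1/5) + 22/1))*17 = (0*(9/5 + 22*1))*17 = (0*(9/5 + 22))*17 = (0*(119/5))*17 = 0*17 = 0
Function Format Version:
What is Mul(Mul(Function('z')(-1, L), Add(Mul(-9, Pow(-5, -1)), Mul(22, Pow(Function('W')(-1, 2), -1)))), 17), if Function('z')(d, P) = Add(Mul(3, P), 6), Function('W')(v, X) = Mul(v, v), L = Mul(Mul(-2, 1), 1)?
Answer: 0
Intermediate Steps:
L = -2 (L = Mul(-2, 1) = -2)
Function('W')(v, X) = Pow(v, 2)
Function('z')(d, P) = Add(6, Mul(3, P))
Mul(Mul(Function('z')(-1, L), Add(Mul(-9, Pow(-5, -1)), Mul(22, Pow(Function('W')(-1, 2), -1)))), 17) = Mul(Mul(Add(6, Mul(3, -2)), Add(Mul(-9, Pow(-5, -1)), Mul(22, Pow(Pow(-1, 2), -1)))), 17) = Mul(Mul(Add(6, -6), Add(Mul(-9, Rational(-1, 5)), Mul(22, Pow(1, -1)))), 17) = Mul(Mul(0, Add(Rational(9, 5), Mul(22, 1))), 17) = Mul(Mul(0, Add(Rational(9, 5), 22)), 17) = Mul(Mul(0, Rational(119, 5)), 17) = Mul(0, 17) = 0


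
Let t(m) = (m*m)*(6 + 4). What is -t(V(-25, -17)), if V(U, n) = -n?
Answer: -2890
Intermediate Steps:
t(m) = 10*m² (t(m) = m²*10 = 10*m²)
-t(V(-25, -17)) = -10*(-1*(-17))² = -10*17² = -10*289 = -1*2890 = -2890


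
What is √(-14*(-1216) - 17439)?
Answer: I*√415 ≈ 20.372*I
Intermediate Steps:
√(-14*(-1216) - 17439) = √(17024 - 17439) = √(-415) = I*√415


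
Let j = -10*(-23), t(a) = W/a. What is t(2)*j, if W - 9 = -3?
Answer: 690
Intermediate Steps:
W = 6 (W = 9 - 3 = 6)
t(a) = 6/a
j = 230
t(2)*j = (6/2)*230 = (6*(1/2))*230 = 3*230 = 690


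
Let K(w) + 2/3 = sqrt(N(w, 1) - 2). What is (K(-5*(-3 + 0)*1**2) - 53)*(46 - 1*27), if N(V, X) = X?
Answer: -3059/3 + 19*I ≈ -1019.7 + 19.0*I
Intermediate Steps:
K(w) = -2/3 + I (K(w) = -2/3 + sqrt(1 - 2) = -2/3 + sqrt(-1) = -2/3 + I)
(K(-5*(-3 + 0)*1**2) - 53)*(46 - 1*27) = ((-2/3 + I) - 53)*(46 - 1*27) = (-161/3 + I)*(46 - 27) = (-161/3 + I)*19 = -3059/3 + 19*I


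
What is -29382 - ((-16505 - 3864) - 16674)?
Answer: 7661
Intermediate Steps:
-29382 - ((-16505 - 3864) - 16674) = -29382 - (-20369 - 16674) = -29382 - 1*(-37043) = -29382 + 37043 = 7661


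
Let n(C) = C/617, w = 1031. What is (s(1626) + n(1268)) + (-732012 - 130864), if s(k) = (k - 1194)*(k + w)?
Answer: 175814184/617 ≈ 2.8495e+5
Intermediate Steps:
s(k) = (-1194 + k)*(1031 + k) (s(k) = (k - 1194)*(k + 1031) = (-1194 + k)*(1031 + k))
n(C) = C/617 (n(C) = C*(1/617) = C/617)
(s(1626) + n(1268)) + (-732012 - 130864) = ((-1231014 + 1626² - 163*1626) + (1/617)*1268) + (-732012 - 130864) = ((-1231014 + 2643876 - 265038) + 1268/617) - 862876 = (1147824 + 1268/617) - 862876 = 708208676/617 - 862876 = 175814184/617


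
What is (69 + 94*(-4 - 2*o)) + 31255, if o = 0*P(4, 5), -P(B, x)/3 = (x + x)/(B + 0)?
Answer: 30948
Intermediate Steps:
P(B, x) = -6*x/B (P(B, x) = -3*(x + x)/(B + 0) = -3*2*x/B = -6*x/B)
o = 0 (o = 0*(-6*5/4) = 0*(-6*5*¼) = 0*(-15/2) = 0)
(69 + 94*(-4 - 2*o)) + 31255 = (69 + 94*(-4 - 2*0)) + 31255 = (69 + 94*(-4 + 0)) + 31255 = (69 + 94*(-4)) + 31255 = (69 - 376) + 31255 = -307 + 31255 = 30948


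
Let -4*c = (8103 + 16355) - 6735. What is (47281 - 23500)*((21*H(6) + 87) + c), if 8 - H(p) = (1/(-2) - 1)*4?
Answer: -385228419/4 ≈ -9.6307e+7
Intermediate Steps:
H(p) = 14 (H(p) = 8 - (1/(-2) - 1)*4 = 8 - (-½ - 1)*4 = 8 - (-3)*4/2 = 8 - 1*(-6) = 8 + 6 = 14)
c = -17723/4 (c = -((8103 + 16355) - 6735)/4 = -(24458 - 6735)/4 = -¼*17723 = -17723/4 ≈ -4430.8)
(47281 - 23500)*((21*H(6) + 87) + c) = (47281 - 23500)*((21*14 + 87) - 17723/4) = 23781*((294 + 87) - 17723/4) = 23781*(381 - 17723/4) = 23781*(-16199/4) = -385228419/4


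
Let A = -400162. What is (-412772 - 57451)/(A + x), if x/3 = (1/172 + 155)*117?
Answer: 80878356/59469853 ≈ 1.3600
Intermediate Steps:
x = 9358011/172 (x = 3*((1/172 + 155)*117) = 3*((26661/172)*117) = 3*(3119337/172) = 9358011/172 ≈ 54407.)
(-412772 - 57451)/(A + x) = (-412772 - 57451)/(-400162 + 9358011/172) = -470223/(-59469853/172) = -470223*(-172/59469853) = 80878356/59469853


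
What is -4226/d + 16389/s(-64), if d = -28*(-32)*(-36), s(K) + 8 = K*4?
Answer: -10990165/177408 ≈ -61.949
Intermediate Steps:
s(K) = -8 + 4*K (s(K) = -8 + K*4 = -8 + 4*K)
d = -32256 (d = 896*(-36) = -32256)
-4226/d + 16389/s(-64) = -4226/(-32256) + 16389/(-8 + 4*(-64)) = -4226*(-1/32256) + 16389/(-8 - 256) = 2113/16128 + 16389/(-264) = 2113/16128 + 16389*(-1/264) = 2113/16128 - 5463/88 = -10990165/177408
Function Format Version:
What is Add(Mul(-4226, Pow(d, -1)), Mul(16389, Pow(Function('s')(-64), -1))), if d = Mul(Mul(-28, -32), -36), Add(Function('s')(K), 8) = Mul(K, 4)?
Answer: Rational(-10990165, 177408) ≈ -61.949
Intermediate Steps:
Function('s')(K) = Add(-8, Mul(4, K)) (Function('s')(K) = Add(-8, Mul(K, 4)) = Add(-8, Mul(4, K)))
d = -32256 (d = Mul(896, -36) = -32256)
Add(Mul(-4226, Pow(d, -1)), Mul(16389, Pow(Function('s')(-64), -1))) = Add(Mul(-4226, Pow(-32256, -1)), Mul(16389, Pow(Add(-8, Mul(4, -64)), -1))) = Add(Mul(-4226, Rational(-1, 32256)), Mul(16389, Pow(Add(-8, -256), -1))) = Add(Rational(2113, 16128), Mul(16389, Pow(-264, -1))) = Add(Rational(2113, 16128), Mul(16389, Rational(-1, 264))) = Add(Rational(2113, 16128), Rational(-5463, 88)) = Rational(-10990165, 177408)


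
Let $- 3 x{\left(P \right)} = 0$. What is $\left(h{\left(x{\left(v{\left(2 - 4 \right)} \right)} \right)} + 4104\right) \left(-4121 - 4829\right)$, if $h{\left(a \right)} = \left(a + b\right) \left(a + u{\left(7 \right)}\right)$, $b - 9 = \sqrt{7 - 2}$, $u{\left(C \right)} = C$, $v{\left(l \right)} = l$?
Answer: $-37294650 - 62650 \sqrt{5} \approx -3.7435 \cdot 10^{7}$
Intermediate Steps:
$x{\left(P \right)} = 0$ ($x{\left(P \right)} = \left(- \frac{1}{3}\right) 0 = 0$)
$b = 9 + \sqrt{5}$ ($b = 9 + \sqrt{7 - 2} = 9 + \sqrt{5} \approx 11.236$)
$h{\left(a \right)} = \left(7 + a\right) \left(9 + a + \sqrt{5}\right)$ ($h{\left(a \right)} = \left(a + \left(9 + \sqrt{5}\right)\right) \left(a + 7\right) = \left(9 + a + \sqrt{5}\right) \left(7 + a\right) = \left(7 + a\right) \left(9 + a + \sqrt{5}\right)$)
$\left(h{\left(x{\left(v{\left(2 - 4 \right)} \right)} \right)} + 4104\right) \left(-4121 - 4829\right) = \left(\left(63 + 0^{2} + 7 \sqrt{5} + 16 \cdot 0 + 0 \sqrt{5}\right) + 4104\right) \left(-4121 - 4829\right) = \left(\left(63 + 0 + 7 \sqrt{5} + 0 + 0\right) + 4104\right) \left(-8950\right) = \left(\left(63 + 7 \sqrt{5}\right) + 4104\right) \left(-8950\right) = \left(4167 + 7 \sqrt{5}\right) \left(-8950\right) = -37294650 - 62650 \sqrt{5}$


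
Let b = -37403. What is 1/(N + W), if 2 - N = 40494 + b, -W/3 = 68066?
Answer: -1/207287 ≈ -4.8242e-6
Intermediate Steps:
W = -204198 (W = -3*68066 = -204198)
N = -3089 (N = 2 - (40494 - 37403) = 2 - 1*3091 = 2 - 3091 = -3089)
1/(N + W) = 1/(-3089 - 204198) = 1/(-207287) = -1/207287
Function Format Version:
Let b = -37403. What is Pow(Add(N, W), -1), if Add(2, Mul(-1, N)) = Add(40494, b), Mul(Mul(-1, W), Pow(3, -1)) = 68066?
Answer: Rational(-1, 207287) ≈ -4.8242e-6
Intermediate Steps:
W = -204198 (W = Mul(-3, 68066) = -204198)
N = -3089 (N = Add(2, Mul(-1, Add(40494, -37403))) = Add(2, Mul(-1, 3091)) = Add(2, -3091) = -3089)
Pow(Add(N, W), -1) = Pow(Add(-3089, -204198), -1) = Pow(-207287, -1) = Rational(-1, 207287)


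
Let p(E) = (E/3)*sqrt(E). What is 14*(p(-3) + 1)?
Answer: 14 - 14*I*sqrt(3) ≈ 14.0 - 24.249*I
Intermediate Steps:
p(E) = E**(3/2)/3 (p(E) = (E*(1/3))*sqrt(E) = (E/3)*sqrt(E) = E**(3/2)/3)
14*(p(-3) + 1) = 14*((-3)**(3/2)/3 + 1) = 14*((-3*I*sqrt(3))/3 + 1) = 14*(-I*sqrt(3) + 1) = 14*(1 - I*sqrt(3)) = 14 - 14*I*sqrt(3)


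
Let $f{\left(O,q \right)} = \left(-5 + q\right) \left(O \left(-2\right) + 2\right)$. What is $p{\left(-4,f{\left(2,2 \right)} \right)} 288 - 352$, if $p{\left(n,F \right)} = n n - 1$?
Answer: $3968$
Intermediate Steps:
$f{\left(O,q \right)} = \left(-5 + q\right) \left(2 - 2 O\right)$ ($f{\left(O,q \right)} = \left(-5 + q\right) \left(- 2 O + 2\right) = \left(-5 + q\right) \left(2 - 2 O\right)$)
$p{\left(n,F \right)} = -1 + n^{2}$ ($p{\left(n,F \right)} = n^{2} - 1 = -1 + n^{2}$)
$p{\left(-4,f{\left(2,2 \right)} \right)} 288 - 352 = \left(-1 + \left(-4\right)^{2}\right) 288 - 352 = \left(-1 + 16\right) 288 - 352 = 15 \cdot 288 - 352 = 4320 - 352 = 3968$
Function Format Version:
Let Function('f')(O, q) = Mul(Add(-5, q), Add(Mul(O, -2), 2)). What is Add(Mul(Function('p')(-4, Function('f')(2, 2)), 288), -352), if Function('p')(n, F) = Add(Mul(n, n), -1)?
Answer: 3968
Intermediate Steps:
Function('f')(O, q) = Mul(Add(-5, q), Add(2, Mul(-2, O))) (Function('f')(O, q) = Mul(Add(-5, q), Add(Mul(-2, O), 2)) = Mul(Add(-5, q), Add(2, Mul(-2, O))))
Function('p')(n, F) = Add(-1, Pow(n, 2)) (Function('p')(n, F) = Add(Pow(n, 2), -1) = Add(-1, Pow(n, 2)))
Add(Mul(Function('p')(-4, Function('f')(2, 2)), 288), -352) = Add(Mul(Add(-1, Pow(-4, 2)), 288), -352) = Add(Mul(Add(-1, 16), 288), -352) = Add(Mul(15, 288), -352) = Add(4320, -352) = 3968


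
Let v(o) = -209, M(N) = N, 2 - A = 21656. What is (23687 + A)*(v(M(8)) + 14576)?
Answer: 29208111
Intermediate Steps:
A = -21654 (A = 2 - 1*21656 = 2 - 21656 = -21654)
(23687 + A)*(v(M(8)) + 14576) = (23687 - 21654)*(-209 + 14576) = 2033*14367 = 29208111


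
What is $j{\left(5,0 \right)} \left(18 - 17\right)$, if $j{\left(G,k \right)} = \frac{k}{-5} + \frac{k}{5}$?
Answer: $0$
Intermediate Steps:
$j{\left(G,k \right)} = 0$ ($j{\left(G,k \right)} = k \left(- \frac{1}{5}\right) + k \frac{1}{5} = - \frac{k}{5} + \frac{k}{5} = 0$)
$j{\left(5,0 \right)} \left(18 - 17\right) = 0 \left(18 - 17\right) = 0 \cdot 1 = 0$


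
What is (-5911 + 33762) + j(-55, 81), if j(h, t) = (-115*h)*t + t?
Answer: 540257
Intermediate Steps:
j(h, t) = t - 115*h*t (j(h, t) = -115*h*t + t = t - 115*h*t)
(-5911 + 33762) + j(-55, 81) = (-5911 + 33762) + 81*(1 - 115*(-55)) = 27851 + 81*(1 + 6325) = 27851 + 81*6326 = 27851 + 512406 = 540257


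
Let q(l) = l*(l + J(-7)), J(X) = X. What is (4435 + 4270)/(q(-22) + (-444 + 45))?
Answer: 8705/239 ≈ 36.423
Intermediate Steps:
q(l) = l*(-7 + l) (q(l) = l*(l - 7) = l*(-7 + l))
(4435 + 4270)/(q(-22) + (-444 + 45)) = (4435 + 4270)/(-22*(-7 - 22) + (-444 + 45)) = 8705/(-22*(-29) - 399) = 8705/(638 - 399) = 8705/239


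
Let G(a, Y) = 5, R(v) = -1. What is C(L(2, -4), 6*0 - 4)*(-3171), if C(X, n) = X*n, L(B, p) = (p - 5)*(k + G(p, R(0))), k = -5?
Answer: 0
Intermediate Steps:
L(B, p) = 0 (L(B, p) = (p - 5)*(-5 + 5) = (-5 + p)*0 = 0)
C(L(2, -4), 6*0 - 4)*(-3171) = (0*(6*0 - 4))*(-3171) = (0*(0 - 4))*(-3171) = (0*(-4))*(-3171) = 0*(-3171) = 0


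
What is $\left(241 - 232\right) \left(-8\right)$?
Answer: $-72$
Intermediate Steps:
$\left(241 - 232\right) \left(-8\right) = 9 \left(-8\right) = -72$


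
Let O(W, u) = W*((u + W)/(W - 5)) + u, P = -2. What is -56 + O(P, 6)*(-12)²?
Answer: 6808/7 ≈ 972.57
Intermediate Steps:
O(W, u) = u + W*(W + u)/(-5 + W) (O(W, u) = W*((W + u)/(-5 + W)) + u = W*(W + u)/(-5 + W) + u = u + W*(W + u)/(-5 + W))
-56 + O(P, 6)*(-12)² = -56 + (((-2)² - 5*6 + 2*(-2)*6)/(-5 - 2))*(-12)² = -56 + ((4 - 30 - 24)/(-7))*144 = -56 - ⅐*(-50)*144 = -56 + (50/7)*144 = -56 + 7200/7 = 6808/7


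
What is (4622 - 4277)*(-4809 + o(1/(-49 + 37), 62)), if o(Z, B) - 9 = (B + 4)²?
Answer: -153180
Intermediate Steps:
o(Z, B) = 9 + (4 + B)² (o(Z, B) = 9 + (B + 4)² = 9 + (4 + B)²)
(4622 - 4277)*(-4809 + o(1/(-49 + 37), 62)) = (4622 - 4277)*(-4809 + (9 + (4 + 62)²)) = 345*(-4809 + (9 + 66²)) = 345*(-4809 + (9 + 4356)) = 345*(-4809 + 4365) = 345*(-444) = -153180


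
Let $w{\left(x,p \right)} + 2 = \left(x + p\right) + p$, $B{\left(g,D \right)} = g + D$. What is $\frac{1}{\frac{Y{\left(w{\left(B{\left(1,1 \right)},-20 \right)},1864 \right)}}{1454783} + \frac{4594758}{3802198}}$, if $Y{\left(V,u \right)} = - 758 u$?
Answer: $\frac{2765686506517}{656102323469} \approx 4.2153$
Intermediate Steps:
$B{\left(g,D \right)} = D + g$
$w{\left(x,p \right)} = -2 + x + 2 p$ ($w{\left(x,p \right)} = -2 + \left(\left(x + p\right) + p\right) = -2 + \left(\left(p + x\right) + p\right) = -2 + \left(x + 2 p\right) = -2 + x + 2 p$)
$\frac{1}{\frac{Y{\left(w{\left(B{\left(1,1 \right)},-20 \right)},1864 \right)}}{1454783} + \frac{4594758}{3802198}} = \frac{1}{\frac{\left(-758\right) 1864}{1454783} + \frac{4594758}{3802198}} = \frac{1}{\left(-1412912\right) \frac{1}{1454783} + 4594758 \cdot \frac{1}{3802198}} = \frac{1}{- \frac{1412912}{1454783} + \frac{2297379}{1901099}} = \frac{1}{\frac{656102323469}{2765686506517}} = \frac{2765686506517}{656102323469}$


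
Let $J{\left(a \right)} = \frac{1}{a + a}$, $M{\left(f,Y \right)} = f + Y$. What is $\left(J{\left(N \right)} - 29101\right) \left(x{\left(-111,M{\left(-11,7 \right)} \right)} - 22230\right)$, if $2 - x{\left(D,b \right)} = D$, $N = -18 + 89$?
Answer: $\frac{91394985897}{142} \approx 6.4363 \cdot 10^{8}$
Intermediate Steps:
$M{\left(f,Y \right)} = Y + f$
$N = 71$
$x{\left(D,b \right)} = 2 - D$
$J{\left(a \right)} = \frac{1}{2 a}$
$\left(J{\left(N \right)} - 29101\right) \left(x{\left(-111,M{\left(-11,7 \right)} \right)} - 22230\right) = \left(\frac{1}{2 \cdot 71} - 29101\right) \left(\left(2 - -111\right) - 22230\right) = \left(\frac{1}{2} \cdot \frac{1}{71} - 29101\right) \left(\left(2 + 111\right) - 22230\right) = \left(\frac{1}{142} - 29101\right) \left(113 - 22230\right) = \left(- \frac{4132341}{142}\right) \left(-22117\right) = \frac{91394985897}{142}$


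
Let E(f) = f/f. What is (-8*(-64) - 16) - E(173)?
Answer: 495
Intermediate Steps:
E(f) = 1
(-8*(-64) - 16) - E(173) = (-8*(-64) - 16) - 1*1 = (512 - 16) - 1 = 496 - 1 = 495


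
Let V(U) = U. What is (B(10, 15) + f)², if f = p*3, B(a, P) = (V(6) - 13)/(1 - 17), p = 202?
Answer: 94148209/256 ≈ 3.6777e+5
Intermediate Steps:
B(a, P) = 7/16 (B(a, P) = (6 - 13)/(1 - 17) = -7/(-16) = -7*(-1/16) = 7/16)
f = 606 (f = 202*3 = 606)
(B(10, 15) + f)² = (7/16 + 606)² = (9703/16)² = 94148209/256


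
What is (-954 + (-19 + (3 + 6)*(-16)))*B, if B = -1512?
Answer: 1688904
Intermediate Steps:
(-954 + (-19 + (3 + 6)*(-16)))*B = (-954 + (-19 + (3 + 6)*(-16)))*(-1512) = (-954 + (-19 + 9*(-16)))*(-1512) = (-954 + (-19 - 144))*(-1512) = (-954 - 163)*(-1512) = -1117*(-1512) = 1688904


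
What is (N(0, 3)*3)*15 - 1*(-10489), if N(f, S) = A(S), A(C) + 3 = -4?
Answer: 10174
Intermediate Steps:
A(C) = -7 (A(C) = -3 - 4 = -7)
N(f, S) = -7
(N(0, 3)*3)*15 - 1*(-10489) = -7*3*15 - 1*(-10489) = -21*15 + 10489 = -315 + 10489 = 10174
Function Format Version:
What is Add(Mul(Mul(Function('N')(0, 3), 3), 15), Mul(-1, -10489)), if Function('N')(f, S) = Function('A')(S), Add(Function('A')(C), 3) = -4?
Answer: 10174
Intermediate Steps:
Function('A')(C) = -7 (Function('A')(C) = Add(-3, -4) = -7)
Function('N')(f, S) = -7
Add(Mul(Mul(Function('N')(0, 3), 3), 15), Mul(-1, -10489)) = Add(Mul(Mul(-7, 3), 15), Mul(-1, -10489)) = Add(Mul(-21, 15), 10489) = Add(-315, 10489) = 10174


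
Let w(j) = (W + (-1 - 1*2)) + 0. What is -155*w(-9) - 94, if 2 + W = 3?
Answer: 216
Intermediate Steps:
W = 1 (W = -2 + 3 = 1)
w(j) = -2 (w(j) = (1 + (-1 - 1*2)) + 0 = (1 + (-1 - 2)) + 0 = (1 - 3) + 0 = -2 + 0 = -2)
-155*w(-9) - 94 = -155*(-2) - 94 = 310 - 94 = 216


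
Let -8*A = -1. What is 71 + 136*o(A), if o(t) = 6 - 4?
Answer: 343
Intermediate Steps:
A = ⅛ (A = -⅛*(-1) = ⅛ ≈ 0.12500)
o(t) = 2
71 + 136*o(A) = 71 + 136*2 = 71 + 272 = 343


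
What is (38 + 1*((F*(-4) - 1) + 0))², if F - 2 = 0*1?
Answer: 841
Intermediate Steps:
F = 2 (F = 2 + 0*1 = 2 + 0 = 2)
(38 + 1*((F*(-4) - 1) + 0))² = (38 + 1*((2*(-4) - 1) + 0))² = (38 + 1*((-8 - 1) + 0))² = (38 + 1*(-9 + 0))² = (38 + 1*(-9))² = (38 - 9)² = 29² = 841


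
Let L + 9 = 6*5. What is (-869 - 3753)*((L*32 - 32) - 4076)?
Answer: 15881192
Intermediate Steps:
L = 21 (L = -9 + 6*5 = -9 + 30 = 21)
(-869 - 3753)*((L*32 - 32) - 4076) = (-869 - 3753)*((21*32 - 32) - 4076) = -4622*((672 - 32) - 4076) = -4622*(640 - 4076) = -4622*(-3436) = 15881192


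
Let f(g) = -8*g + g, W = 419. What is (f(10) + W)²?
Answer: 121801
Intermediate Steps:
f(g) = -7*g
(f(10) + W)² = (-7*10 + 419)² = (-70 + 419)² = 349² = 121801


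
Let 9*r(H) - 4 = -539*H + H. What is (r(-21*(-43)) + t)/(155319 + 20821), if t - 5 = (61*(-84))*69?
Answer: -3667769/1585260 ≈ -2.3137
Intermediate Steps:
r(H) = 4/9 - 538*H/9 (r(H) = 4/9 + (-539*H + H)/9 = 4/9 + (-538*H)/9 = 4/9 - 538*H/9)
t = -353551 (t = 5 + (61*(-84))*69 = 5 - 5124*69 = 5 - 353556 = -353551)
(r(-21*(-43)) + t)/(155319 + 20821) = ((4/9 - (-3766)*(-43)/3) - 353551)/(155319 + 20821) = ((4/9 - 538/9*903) - 353551)/176140 = ((4/9 - 161938/3) - 353551)*(1/176140) = (-485810/9 - 353551)*(1/176140) = -3667769/9*1/176140 = -3667769/1585260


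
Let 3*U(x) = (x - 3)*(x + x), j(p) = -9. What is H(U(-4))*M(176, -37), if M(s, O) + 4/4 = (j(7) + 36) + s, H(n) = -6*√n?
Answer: -808*√42 ≈ -5236.4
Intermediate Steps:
U(x) = 2*x*(-3 + x)/3 (U(x) = ((x - 3)*(x + x))/3 = ((-3 + x)*(2*x))/3 = (2*x*(-3 + x))/3 = 2*x*(-3 + x)/3)
M(s, O) = 26 + s (M(s, O) = -1 + ((-9 + 36) + s) = -1 + (27 + s) = 26 + s)
H(U(-4))*M(176, -37) = (-6*2*√42/3)*(26 + 176) = -6*2*√42/3*202 = -4*√42*202 = -808*√42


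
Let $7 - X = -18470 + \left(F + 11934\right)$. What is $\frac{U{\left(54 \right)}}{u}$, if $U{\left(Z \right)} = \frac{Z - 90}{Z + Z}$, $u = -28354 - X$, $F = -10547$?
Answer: $\frac{1}{136332} \approx 7.335 \cdot 10^{-6}$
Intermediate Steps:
$X = 17090$ ($X = 7 - \left(-18470 + \left(-10547 + 11934\right)\right) = 7 - \left(-18470 + 1387\right) = 7 - -17083 = 7 + 17083 = 17090$)
$u = -45444$ ($u = -28354 - 17090 = -45444$)
$U{\left(Z \right)} = \frac{-90 + Z}{2 Z}$
$\frac{U{\left(54 \right)}}{u} = \frac{\frac{1}{2} \cdot \frac{1}{54} \left(-90 + 54\right)}{-45444} = \frac{1}{2} \cdot \frac{1}{54} \left(-36\right) \left(- \frac{1}{45444}\right) = \left(- \frac{1}{3}\right) \left(- \frac{1}{45444}\right) = \frac{1}{136332}$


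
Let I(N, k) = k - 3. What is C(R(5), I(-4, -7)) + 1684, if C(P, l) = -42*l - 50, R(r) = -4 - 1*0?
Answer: 2054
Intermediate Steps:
I(N, k) = -3 + k
R(r) = -4 (R(r) = -4 + 0 = -4)
C(P, l) = -50 - 42*l
C(R(5), I(-4, -7)) + 1684 = (-50 - 42*(-3 - 7)) + 1684 = (-50 - 42*(-10)) + 1684 = (-50 + 420) + 1684 = 370 + 1684 = 2054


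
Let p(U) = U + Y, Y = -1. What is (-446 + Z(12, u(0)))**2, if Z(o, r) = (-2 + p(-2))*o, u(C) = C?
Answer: 256036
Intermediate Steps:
p(U) = -1 + U (p(U) = U - 1 = -1 + U)
Z(o, r) = -5*o (Z(o, r) = (-2 + (-1 - 2))*o = (-2 - 3)*o = -5*o)
(-446 + Z(12, u(0)))**2 = (-446 - 5*12)**2 = (-446 - 60)**2 = (-506)**2 = 256036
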